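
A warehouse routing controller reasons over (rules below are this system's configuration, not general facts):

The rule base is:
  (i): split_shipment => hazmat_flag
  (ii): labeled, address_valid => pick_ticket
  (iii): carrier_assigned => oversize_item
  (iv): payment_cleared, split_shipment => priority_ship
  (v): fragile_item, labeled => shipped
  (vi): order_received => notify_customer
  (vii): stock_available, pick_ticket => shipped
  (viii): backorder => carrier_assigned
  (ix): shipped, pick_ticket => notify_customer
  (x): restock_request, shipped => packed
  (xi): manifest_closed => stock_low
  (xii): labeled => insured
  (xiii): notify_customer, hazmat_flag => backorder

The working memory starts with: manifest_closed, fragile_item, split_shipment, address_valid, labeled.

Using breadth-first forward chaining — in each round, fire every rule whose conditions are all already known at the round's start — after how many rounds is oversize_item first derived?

Round 1: (i) [split_shipment => hazmat_flag]; (ii) [labeled, address_valid => pick_ticket]; (v) [fragile_item, labeled => shipped]; (xi) [manifest_closed => stock_low]; (xii) [labeled => insured]. Adds hazmat_flag, pick_ticket, shipped, stock_low, insured.
Round 2: (ix) [shipped, pick_ticket => notify_customer]. Adds notify_customer.
Round 3: (xiii) [notify_customer, hazmat_flag => backorder]. Adds backorder.
Round 4: (viii) [backorder => carrier_assigned]. Adds carrier_assigned.
Round 5: (iii) [carrier_assigned => oversize_item]. Adds oversize_item.
oversize_item first appears in round 5.

5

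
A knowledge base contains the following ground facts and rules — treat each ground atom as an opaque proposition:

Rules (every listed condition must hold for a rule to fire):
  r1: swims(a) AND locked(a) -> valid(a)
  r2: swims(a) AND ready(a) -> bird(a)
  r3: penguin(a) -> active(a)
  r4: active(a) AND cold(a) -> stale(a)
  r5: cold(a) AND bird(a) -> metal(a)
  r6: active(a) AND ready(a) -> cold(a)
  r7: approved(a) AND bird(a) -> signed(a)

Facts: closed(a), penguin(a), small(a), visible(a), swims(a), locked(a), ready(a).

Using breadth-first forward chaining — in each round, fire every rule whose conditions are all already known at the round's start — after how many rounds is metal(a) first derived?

[1] r1 [swims(a) AND locked(a) -> valid(a)]; r2 [swims(a) AND ready(a) -> bird(a)]; r3 [penguin(a) -> active(a)]. ⇒ new: valid(a), bird(a), active(a).
[2] r6 [active(a) AND ready(a) -> cold(a)]. ⇒ new: cold(a).
[3] r4 [active(a) AND cold(a) -> stale(a)]; r5 [cold(a) AND bird(a) -> metal(a)]. ⇒ new: stale(a), metal(a).
metal(a) first appears in round 3.

3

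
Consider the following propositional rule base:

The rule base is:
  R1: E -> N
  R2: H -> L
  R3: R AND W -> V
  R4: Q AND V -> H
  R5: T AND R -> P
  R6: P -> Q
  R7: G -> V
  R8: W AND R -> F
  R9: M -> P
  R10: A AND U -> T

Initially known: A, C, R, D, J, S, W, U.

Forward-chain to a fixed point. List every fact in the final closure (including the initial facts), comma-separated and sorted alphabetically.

A, C, D, F, H, J, L, P, Q, R, S, T, U, V, W

Round 1: R3 [R AND W -> V]; R8 [W AND R -> F]; R10 [A AND U -> T]. New: V, F, T.
Round 2: R5 [T AND R -> P]. New: P.
Round 3: R6 [P -> Q]. New: Q.
Round 4: R4 [Q AND V -> H]. New: H.
Round 5: R2 [H -> L]. New: L.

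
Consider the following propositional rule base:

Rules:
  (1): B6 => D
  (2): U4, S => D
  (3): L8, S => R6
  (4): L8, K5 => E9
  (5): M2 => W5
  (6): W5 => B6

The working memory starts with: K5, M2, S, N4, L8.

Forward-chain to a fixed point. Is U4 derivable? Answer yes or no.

Round 1: (3) [L8, S => R6]; (4) [L8, K5 => E9]; (5) [M2 => W5]. Adds R6, E9, W5.
Round 2: (6) [W5 => B6]. Adds B6.
Round 3: (1) [B6 => D]. Adds D.
Fixed point reached. No rule has U4 as a consequent, and it is not given.

no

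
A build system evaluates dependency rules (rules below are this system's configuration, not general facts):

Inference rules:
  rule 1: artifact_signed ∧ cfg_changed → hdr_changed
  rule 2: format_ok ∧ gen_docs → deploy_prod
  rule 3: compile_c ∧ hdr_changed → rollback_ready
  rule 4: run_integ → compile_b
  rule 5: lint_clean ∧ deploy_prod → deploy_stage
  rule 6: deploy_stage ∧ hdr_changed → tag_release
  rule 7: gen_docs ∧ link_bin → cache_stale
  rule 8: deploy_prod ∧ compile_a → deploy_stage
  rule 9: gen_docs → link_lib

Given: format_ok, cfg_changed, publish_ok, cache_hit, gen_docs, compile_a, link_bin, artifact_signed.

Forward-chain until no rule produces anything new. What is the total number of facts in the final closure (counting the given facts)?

14

Round 1 fires rule 1, rule 2, rule 7, rule 9, giving hdr_changed, deploy_prod, cache_stale, link_lib.
Round 2 fires rule 8, giving deploy_stage.
Round 3 fires rule 6, giving tag_release.
Closure: {artifact_signed, cache_hit, cache_stale, cfg_changed, compile_a, deploy_prod, deploy_stage, format_ok, gen_docs, hdr_changed, link_bin, link_lib, publish_ok, tag_release} — 14 facts.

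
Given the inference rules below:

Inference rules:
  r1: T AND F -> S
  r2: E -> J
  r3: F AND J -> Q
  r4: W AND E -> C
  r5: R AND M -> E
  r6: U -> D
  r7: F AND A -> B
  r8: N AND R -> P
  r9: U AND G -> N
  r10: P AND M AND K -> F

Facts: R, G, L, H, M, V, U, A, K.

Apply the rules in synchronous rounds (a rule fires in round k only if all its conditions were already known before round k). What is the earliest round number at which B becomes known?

4

Round 1: r5 [R AND M -> E]; r6 [U -> D]; r9 [U AND G -> N]. Adds E, D, N.
Round 2: r2 [E -> J]; r8 [N AND R -> P]. Adds J, P.
Round 3: r10 [P AND M AND K -> F]. Adds F.
Round 4: r3 [F AND J -> Q]; r7 [F AND A -> B]. Adds Q, B.
B first appears in round 4.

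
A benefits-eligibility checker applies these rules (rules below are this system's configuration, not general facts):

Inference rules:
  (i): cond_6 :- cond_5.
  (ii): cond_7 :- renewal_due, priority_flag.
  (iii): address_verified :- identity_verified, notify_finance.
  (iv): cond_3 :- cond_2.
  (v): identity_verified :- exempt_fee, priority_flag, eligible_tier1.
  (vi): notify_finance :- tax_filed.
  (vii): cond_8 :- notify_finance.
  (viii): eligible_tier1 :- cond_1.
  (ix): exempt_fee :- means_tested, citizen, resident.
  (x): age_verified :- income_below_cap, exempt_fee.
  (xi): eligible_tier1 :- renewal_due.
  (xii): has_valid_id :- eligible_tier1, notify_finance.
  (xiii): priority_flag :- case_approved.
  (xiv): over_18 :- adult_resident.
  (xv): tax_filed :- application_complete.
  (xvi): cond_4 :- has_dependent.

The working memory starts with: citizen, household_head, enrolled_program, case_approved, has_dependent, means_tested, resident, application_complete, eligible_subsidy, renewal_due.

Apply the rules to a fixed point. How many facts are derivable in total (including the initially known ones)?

21

[1] (ix) [exempt_fee :- means_tested, citizen, resident.]; (xi) [eligible_tier1 :- renewal_due.]; (xiii) [priority_flag :- case_approved.]; (xv) [tax_filed :- application_complete.]; (xvi) [cond_4 :- has_dependent.]. ⇒ new: exempt_fee, eligible_tier1, priority_flag, tax_filed, cond_4.
[2] (ii) [cond_7 :- renewal_due, priority_flag.]; (v) [identity_verified :- exempt_fee, priority_flag, eligible_tier1.]; (vi) [notify_finance :- tax_filed.]. ⇒ new: cond_7, identity_verified, notify_finance.
[3] (iii) [address_verified :- identity_verified, notify_finance.]; (vii) [cond_8 :- notify_finance.]; (xii) [has_valid_id :- eligible_tier1, notify_finance.]. ⇒ new: address_verified, cond_8, has_valid_id.
Closure: {address_verified, application_complete, case_approved, citizen, cond_4, cond_7, cond_8, eligible_subsidy, eligible_tier1, enrolled_program, exempt_fee, has_dependent, has_valid_id, household_head, identity_verified, means_tested, notify_finance, priority_flag, renewal_due, resident, tax_filed} — 21 facts.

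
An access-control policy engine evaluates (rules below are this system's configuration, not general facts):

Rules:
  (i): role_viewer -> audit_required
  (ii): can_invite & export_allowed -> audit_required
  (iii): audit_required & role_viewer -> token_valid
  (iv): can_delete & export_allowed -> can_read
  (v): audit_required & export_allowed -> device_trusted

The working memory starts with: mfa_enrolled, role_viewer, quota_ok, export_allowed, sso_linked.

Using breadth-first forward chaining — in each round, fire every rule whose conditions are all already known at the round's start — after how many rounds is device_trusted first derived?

2

Round 1: (i) [role_viewer -> audit_required]. Adds audit_required.
Round 2: (iii) [audit_required & role_viewer -> token_valid]; (v) [audit_required & export_allowed -> device_trusted]. Adds token_valid, device_trusted.
device_trusted first appears in round 2.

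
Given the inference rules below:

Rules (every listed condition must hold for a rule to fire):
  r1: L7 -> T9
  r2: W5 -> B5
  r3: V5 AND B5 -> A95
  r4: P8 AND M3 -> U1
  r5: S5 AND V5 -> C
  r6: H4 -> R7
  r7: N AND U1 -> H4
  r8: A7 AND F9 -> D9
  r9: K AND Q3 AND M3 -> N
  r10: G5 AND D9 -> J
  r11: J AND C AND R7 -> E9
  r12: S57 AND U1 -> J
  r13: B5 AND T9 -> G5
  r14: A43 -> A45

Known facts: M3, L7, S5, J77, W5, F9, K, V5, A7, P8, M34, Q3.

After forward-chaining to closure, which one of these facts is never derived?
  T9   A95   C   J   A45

[1] r1 [L7 -> T9]; r2 [W5 -> B5]; r4 [P8 AND M3 -> U1]; r5 [S5 AND V5 -> C]; r8 [A7 AND F9 -> D9]; r9 [K AND Q3 AND M3 -> N]. ⇒ new: T9, B5, U1, C, D9, N.
[2] r3 [V5 AND B5 -> A95]; r7 [N AND U1 -> H4]; r13 [B5 AND T9 -> G5]. ⇒ new: A95, H4, G5.
[3] r6 [H4 -> R7]; r10 [G5 AND D9 -> J]. ⇒ new: R7, J.
[4] r11 [J AND C AND R7 -> E9]. ⇒ new: E9.
Derived: T9 (round 1), C (round 1), A95 (round 2), J (round 3). A45 never appears in any round.

A45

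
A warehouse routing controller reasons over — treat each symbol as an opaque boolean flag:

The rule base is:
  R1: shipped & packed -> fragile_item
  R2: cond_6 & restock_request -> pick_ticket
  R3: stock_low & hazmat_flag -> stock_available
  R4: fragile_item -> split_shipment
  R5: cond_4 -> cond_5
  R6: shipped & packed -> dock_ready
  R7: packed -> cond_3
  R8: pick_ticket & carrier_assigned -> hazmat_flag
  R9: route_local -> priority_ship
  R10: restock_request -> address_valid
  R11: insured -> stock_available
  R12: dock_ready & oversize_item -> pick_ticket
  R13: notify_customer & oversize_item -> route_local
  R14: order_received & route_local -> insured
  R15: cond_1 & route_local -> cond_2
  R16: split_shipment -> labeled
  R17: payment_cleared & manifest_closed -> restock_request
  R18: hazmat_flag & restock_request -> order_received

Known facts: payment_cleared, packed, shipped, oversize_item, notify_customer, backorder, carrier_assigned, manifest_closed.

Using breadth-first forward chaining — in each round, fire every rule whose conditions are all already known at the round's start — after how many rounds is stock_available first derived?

[1] R1 [shipped & packed -> fragile_item]; R6 [shipped & packed -> dock_ready]; R7 [packed -> cond_3]; R13 [notify_customer & oversize_item -> route_local]; R17 [payment_cleared & manifest_closed -> restock_request]. ⇒ new: fragile_item, dock_ready, cond_3, route_local, restock_request.
[2] R4 [fragile_item -> split_shipment]; R9 [route_local -> priority_ship]; R10 [restock_request -> address_valid]; R12 [dock_ready & oversize_item -> pick_ticket]. ⇒ new: split_shipment, priority_ship, address_valid, pick_ticket.
[3] R8 [pick_ticket & carrier_assigned -> hazmat_flag]; R16 [split_shipment -> labeled]. ⇒ new: hazmat_flag, labeled.
[4] R18 [hazmat_flag & restock_request -> order_received]. ⇒ new: order_received.
[5] R14 [order_received & route_local -> insured]. ⇒ new: insured.
[6] R11 [insured -> stock_available]. ⇒ new: stock_available.
stock_available first appears in round 6.

6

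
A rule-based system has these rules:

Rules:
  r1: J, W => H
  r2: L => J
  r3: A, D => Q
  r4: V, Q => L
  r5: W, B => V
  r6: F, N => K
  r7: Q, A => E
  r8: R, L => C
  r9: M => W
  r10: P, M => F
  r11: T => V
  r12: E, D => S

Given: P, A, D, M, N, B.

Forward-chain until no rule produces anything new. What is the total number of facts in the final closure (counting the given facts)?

16

Round 1 — r3, r9, r10, derive Q, W, F.
Round 2 — r5, r6, r7, derive V, K, E.
Round 3 — r4, r12, derive L, S.
Round 4 — r2, derive J.
Round 5 — r1, derive H.
Closure: {A, B, D, E, F, H, J, K, L, M, N, P, Q, S, V, W} — 16 facts.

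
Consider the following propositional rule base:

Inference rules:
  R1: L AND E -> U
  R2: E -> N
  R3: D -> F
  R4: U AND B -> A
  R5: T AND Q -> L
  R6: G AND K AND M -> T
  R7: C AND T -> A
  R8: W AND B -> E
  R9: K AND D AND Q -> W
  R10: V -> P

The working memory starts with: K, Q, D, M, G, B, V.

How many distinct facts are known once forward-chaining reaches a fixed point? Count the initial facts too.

16

Round 1: R3 [D -> F]; R6 [G AND K AND M -> T]; R9 [K AND D AND Q -> W]; R10 [V -> P]. Adds F, T, W, P.
Round 2: R5 [T AND Q -> L]; R8 [W AND B -> E]. Adds L, E.
Round 3: R1 [L AND E -> U]; R2 [E -> N]. Adds U, N.
Round 4: R4 [U AND B -> A]. Adds A.
Closure: {A, B, D, E, F, G, K, L, M, N, P, Q, T, U, V, W} — 16 facts.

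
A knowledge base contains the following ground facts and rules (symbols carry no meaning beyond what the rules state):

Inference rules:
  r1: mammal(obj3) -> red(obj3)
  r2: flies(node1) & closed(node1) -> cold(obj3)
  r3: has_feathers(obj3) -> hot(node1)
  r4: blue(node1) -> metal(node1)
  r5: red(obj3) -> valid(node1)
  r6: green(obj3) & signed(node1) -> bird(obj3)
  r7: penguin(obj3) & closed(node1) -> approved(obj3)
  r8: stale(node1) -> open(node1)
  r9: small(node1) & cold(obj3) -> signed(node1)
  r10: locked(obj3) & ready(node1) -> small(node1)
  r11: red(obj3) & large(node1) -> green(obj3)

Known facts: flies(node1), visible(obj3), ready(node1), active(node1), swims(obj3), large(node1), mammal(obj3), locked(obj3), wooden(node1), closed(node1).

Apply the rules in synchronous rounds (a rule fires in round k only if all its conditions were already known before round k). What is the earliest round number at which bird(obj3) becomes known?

3

Round 1: r1 [mammal(obj3) -> red(obj3)]; r2 [flies(node1) & closed(node1) -> cold(obj3)]; r10 [locked(obj3) & ready(node1) -> small(node1)]. New: red(obj3), cold(obj3), small(node1).
Round 2: r5 [red(obj3) -> valid(node1)]; r9 [small(node1) & cold(obj3) -> signed(node1)]; r11 [red(obj3) & large(node1) -> green(obj3)]. New: valid(node1), signed(node1), green(obj3).
Round 3: r6 [green(obj3) & signed(node1) -> bird(obj3)]. New: bird(obj3).
bird(obj3) first appears in round 3.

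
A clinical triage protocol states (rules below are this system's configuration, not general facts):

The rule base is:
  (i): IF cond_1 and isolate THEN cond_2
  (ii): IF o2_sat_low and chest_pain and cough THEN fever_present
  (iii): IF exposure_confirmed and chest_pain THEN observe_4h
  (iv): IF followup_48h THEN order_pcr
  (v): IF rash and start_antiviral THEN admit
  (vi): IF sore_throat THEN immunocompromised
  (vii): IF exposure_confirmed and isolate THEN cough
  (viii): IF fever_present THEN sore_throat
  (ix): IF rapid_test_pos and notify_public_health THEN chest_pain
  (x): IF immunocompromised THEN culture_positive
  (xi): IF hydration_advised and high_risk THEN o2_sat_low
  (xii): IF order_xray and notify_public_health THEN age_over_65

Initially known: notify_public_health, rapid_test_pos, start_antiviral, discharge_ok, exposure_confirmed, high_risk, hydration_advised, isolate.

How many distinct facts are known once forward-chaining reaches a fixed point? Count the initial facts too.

16

Round 1 fires (vii), (ix), (xi), giving cough, chest_pain, o2_sat_low.
Round 2 fires (ii), (iii), giving fever_present, observe_4h.
Round 3 fires (viii), giving sore_throat.
Round 4 fires (vi), giving immunocompromised.
Round 5 fires (x), giving culture_positive.
Closure: {chest_pain, cough, culture_positive, discharge_ok, exposure_confirmed, fever_present, high_risk, hydration_advised, immunocompromised, isolate, notify_public_health, o2_sat_low, observe_4h, rapid_test_pos, sore_throat, start_antiviral} — 16 facts.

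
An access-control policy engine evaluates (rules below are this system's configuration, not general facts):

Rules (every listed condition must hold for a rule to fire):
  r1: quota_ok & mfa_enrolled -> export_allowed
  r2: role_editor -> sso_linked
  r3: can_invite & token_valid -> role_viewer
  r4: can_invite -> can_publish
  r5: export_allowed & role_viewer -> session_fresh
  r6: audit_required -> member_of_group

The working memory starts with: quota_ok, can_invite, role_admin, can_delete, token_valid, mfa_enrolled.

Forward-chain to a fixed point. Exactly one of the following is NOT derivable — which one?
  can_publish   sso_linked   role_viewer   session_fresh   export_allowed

Round 1 fires r1, r3, r4, giving export_allowed, role_viewer, can_publish.
Round 2 fires r5, giving session_fresh.
Derived: export_allowed (round 1), session_fresh (round 2), role_viewer (round 1), can_publish (round 1). sso_linked never appears in any round.

sso_linked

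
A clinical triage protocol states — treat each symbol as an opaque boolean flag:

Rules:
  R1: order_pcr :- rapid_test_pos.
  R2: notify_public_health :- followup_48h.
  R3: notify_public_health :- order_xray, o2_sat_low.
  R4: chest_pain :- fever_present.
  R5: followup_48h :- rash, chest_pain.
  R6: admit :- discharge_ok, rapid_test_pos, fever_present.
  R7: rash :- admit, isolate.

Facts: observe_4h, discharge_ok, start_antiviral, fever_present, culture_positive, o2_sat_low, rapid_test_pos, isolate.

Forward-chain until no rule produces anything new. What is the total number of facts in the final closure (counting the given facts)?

14

Round 1: R1 [order_pcr :- rapid_test_pos.]; R4 [chest_pain :- fever_present.]; R6 [admit :- discharge_ok, rapid_test_pos, fever_present.]. Adds order_pcr, chest_pain, admit.
Round 2: R7 [rash :- admit, isolate.]. Adds rash.
Round 3: R5 [followup_48h :- rash, chest_pain.]. Adds followup_48h.
Round 4: R2 [notify_public_health :- followup_48h.]. Adds notify_public_health.
Closure: {admit, chest_pain, culture_positive, discharge_ok, fever_present, followup_48h, isolate, notify_public_health, o2_sat_low, observe_4h, order_pcr, rapid_test_pos, rash, start_antiviral} — 14 facts.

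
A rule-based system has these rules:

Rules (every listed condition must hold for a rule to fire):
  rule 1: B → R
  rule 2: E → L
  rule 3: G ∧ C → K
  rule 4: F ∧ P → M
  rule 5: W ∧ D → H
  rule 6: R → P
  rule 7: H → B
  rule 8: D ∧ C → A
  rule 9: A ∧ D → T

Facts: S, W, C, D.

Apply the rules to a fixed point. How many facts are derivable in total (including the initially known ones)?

Round 1: rule 5 [W ∧ D → H]; rule 8 [D ∧ C → A]. Adds H, A.
Round 2: rule 7 [H → B]; rule 9 [A ∧ D → T]. Adds B, T.
Round 3: rule 1 [B → R]. Adds R.
Round 4: rule 6 [R → P]. Adds P.
Closure: {A, B, C, D, H, P, R, S, T, W} — 10 facts.

10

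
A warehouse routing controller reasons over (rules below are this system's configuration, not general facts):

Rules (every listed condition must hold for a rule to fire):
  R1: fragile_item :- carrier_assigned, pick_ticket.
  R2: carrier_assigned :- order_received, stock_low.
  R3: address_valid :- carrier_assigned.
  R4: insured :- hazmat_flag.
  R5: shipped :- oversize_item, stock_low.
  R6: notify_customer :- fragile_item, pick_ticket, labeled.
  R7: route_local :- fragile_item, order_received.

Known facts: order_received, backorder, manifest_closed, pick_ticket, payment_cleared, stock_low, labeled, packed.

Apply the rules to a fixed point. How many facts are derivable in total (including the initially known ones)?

13

Round 1: R2 [carrier_assigned :- order_received, stock_low.]. New: carrier_assigned.
Round 2: R1 [fragile_item :- carrier_assigned, pick_ticket.]; R3 [address_valid :- carrier_assigned.]. New: fragile_item, address_valid.
Round 3: R6 [notify_customer :- fragile_item, pick_ticket, labeled.]; R7 [route_local :- fragile_item, order_received.]. New: notify_customer, route_local.
Closure: {address_valid, backorder, carrier_assigned, fragile_item, labeled, manifest_closed, notify_customer, order_received, packed, payment_cleared, pick_ticket, route_local, stock_low} — 13 facts.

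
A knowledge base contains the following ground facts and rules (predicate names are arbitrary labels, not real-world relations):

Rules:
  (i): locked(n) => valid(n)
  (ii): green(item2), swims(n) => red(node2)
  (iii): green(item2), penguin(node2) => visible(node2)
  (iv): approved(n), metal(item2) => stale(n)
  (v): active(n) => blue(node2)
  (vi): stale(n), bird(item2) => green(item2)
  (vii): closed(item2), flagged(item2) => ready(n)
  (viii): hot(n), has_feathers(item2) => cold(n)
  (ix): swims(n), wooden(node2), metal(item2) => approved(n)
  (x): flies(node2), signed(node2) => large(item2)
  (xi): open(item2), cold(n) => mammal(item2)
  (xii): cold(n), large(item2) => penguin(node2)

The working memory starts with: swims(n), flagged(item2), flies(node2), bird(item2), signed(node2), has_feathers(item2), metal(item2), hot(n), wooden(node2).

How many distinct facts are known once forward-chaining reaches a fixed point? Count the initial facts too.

Round 1: (viii) [hot(n), has_feathers(item2) => cold(n)]; (ix) [swims(n), wooden(node2), metal(item2) => approved(n)]; (x) [flies(node2), signed(node2) => large(item2)]. Adds cold(n), approved(n), large(item2).
Round 2: (iv) [approved(n), metal(item2) => stale(n)]; (xii) [cold(n), large(item2) => penguin(node2)]. Adds stale(n), penguin(node2).
Round 3: (vi) [stale(n), bird(item2) => green(item2)]. Adds green(item2).
Round 4: (ii) [green(item2), swims(n) => red(node2)]; (iii) [green(item2), penguin(node2) => visible(node2)]. Adds red(node2), visible(node2).
Closure: {approved(n), bird(item2), cold(n), flagged(item2), flies(node2), green(item2), has_feathers(item2), hot(n), large(item2), metal(item2), penguin(node2), red(node2), signed(node2), stale(n), swims(n), visible(node2), wooden(node2)} — 17 facts.

17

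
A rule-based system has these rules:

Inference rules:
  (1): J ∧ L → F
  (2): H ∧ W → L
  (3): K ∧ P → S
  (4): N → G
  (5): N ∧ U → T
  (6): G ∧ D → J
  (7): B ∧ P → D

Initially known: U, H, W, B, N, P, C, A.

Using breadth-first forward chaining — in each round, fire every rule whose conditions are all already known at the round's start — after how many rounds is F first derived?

Round 1 — (2), (4), (5), (7), derive L, G, T, D.
Round 2 — (6), derive J.
Round 3 — (1), derive F.
F first appears in round 3.

3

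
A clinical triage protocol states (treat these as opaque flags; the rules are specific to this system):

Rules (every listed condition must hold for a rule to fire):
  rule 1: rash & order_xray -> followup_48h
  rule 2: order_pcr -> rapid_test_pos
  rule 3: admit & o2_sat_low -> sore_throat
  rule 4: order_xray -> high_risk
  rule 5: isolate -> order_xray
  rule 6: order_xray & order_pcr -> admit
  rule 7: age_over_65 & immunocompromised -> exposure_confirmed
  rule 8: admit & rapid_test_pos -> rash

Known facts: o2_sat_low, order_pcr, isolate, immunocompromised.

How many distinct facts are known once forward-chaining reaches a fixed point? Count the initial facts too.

Round 1: rule 2 [order_pcr -> rapid_test_pos]; rule 5 [isolate -> order_xray]. Adds rapid_test_pos, order_xray.
Round 2: rule 4 [order_xray -> high_risk]; rule 6 [order_xray & order_pcr -> admit]. Adds high_risk, admit.
Round 3: rule 3 [admit & o2_sat_low -> sore_throat]; rule 8 [admit & rapid_test_pos -> rash]. Adds sore_throat, rash.
Round 4: rule 1 [rash & order_xray -> followup_48h]. Adds followup_48h.
Closure: {admit, followup_48h, high_risk, immunocompromised, isolate, o2_sat_low, order_pcr, order_xray, rapid_test_pos, rash, sore_throat} — 11 facts.

11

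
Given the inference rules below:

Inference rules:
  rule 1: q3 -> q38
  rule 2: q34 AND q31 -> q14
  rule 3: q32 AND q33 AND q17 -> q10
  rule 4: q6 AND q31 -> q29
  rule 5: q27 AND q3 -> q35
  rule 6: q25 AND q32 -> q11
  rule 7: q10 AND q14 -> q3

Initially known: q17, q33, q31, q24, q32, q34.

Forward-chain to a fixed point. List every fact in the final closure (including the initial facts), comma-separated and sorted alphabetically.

Round 1: rule 2 [q34 AND q31 -> q14]; rule 3 [q32 AND q33 AND q17 -> q10]. Adds q14, q10.
Round 2: rule 7 [q10 AND q14 -> q3]. Adds q3.
Round 3: rule 1 [q3 -> q38]. Adds q38.

q10, q14, q17, q24, q3, q31, q32, q33, q34, q38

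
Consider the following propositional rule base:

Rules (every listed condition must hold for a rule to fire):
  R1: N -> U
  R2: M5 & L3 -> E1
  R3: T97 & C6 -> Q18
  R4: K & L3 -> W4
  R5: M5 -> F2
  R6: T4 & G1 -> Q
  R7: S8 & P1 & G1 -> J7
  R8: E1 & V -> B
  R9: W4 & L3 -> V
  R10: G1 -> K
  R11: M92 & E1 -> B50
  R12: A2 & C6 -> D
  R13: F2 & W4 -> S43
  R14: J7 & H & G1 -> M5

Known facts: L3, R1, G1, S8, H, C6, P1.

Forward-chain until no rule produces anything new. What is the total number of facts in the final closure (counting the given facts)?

16

Round 1 fires R7, R10, giving J7, K.
Round 2 fires R4, R14, giving W4, M5.
Round 3 fires R2, R5, R9, giving E1, F2, V.
Round 4 fires R8, R13, giving B, S43.
Closure: {B, C6, E1, F2, G1, H, J7, K, L3, M5, P1, R1, S43, S8, V, W4} — 16 facts.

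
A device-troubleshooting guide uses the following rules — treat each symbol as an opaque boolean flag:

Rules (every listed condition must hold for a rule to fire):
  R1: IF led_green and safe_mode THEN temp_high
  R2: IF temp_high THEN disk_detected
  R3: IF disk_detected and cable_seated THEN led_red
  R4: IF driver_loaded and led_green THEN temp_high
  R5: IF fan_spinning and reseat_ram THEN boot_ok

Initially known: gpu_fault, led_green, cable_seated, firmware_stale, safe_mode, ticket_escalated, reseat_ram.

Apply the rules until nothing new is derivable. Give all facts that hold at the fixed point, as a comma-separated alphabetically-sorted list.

cable_seated, disk_detected, firmware_stale, gpu_fault, led_green, led_red, reseat_ram, safe_mode, temp_high, ticket_escalated

Round 1: R1 [IF led_green and safe_mode THEN temp_high]. New: temp_high.
Round 2: R2 [IF temp_high THEN disk_detected]. New: disk_detected.
Round 3: R3 [IF disk_detected and cable_seated THEN led_red]. New: led_red.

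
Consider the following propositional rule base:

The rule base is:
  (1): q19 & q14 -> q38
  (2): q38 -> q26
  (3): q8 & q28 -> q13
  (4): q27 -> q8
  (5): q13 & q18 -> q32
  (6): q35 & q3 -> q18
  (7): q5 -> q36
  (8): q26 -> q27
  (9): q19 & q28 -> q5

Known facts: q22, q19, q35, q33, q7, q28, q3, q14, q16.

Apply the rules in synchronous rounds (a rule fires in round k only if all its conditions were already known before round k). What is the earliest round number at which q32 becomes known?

6

[1] (1) [q19 & q14 -> q38]; (6) [q35 & q3 -> q18]; (9) [q19 & q28 -> q5]. ⇒ new: q38, q18, q5.
[2] (2) [q38 -> q26]; (7) [q5 -> q36]. ⇒ new: q26, q36.
[3] (8) [q26 -> q27]. ⇒ new: q27.
[4] (4) [q27 -> q8]. ⇒ new: q8.
[5] (3) [q8 & q28 -> q13]. ⇒ new: q13.
[6] (5) [q13 & q18 -> q32]. ⇒ new: q32.
q32 first appears in round 6.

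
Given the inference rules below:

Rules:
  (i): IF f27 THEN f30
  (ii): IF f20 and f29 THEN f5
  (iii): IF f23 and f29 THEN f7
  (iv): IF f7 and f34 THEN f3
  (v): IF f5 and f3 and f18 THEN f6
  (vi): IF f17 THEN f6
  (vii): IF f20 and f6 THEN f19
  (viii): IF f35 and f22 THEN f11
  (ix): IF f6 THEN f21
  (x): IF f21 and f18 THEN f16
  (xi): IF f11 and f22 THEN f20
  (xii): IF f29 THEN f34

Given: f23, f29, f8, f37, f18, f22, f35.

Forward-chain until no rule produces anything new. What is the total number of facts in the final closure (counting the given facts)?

Round 1 — (iii), (viii), (xii), derive f7, f11, f34.
Round 2 — (iv), (xi), derive f3, f20.
Round 3 — (ii), derive f5.
Round 4 — (v), derive f6.
Round 5 — (vii), (ix), derive f19, f21.
Round 6 — (x), derive f16.
Closure: {f11, f16, f18, f19, f20, f21, f22, f23, f29, f3, f34, f35, f37, f5, f6, f7, f8} — 17 facts.

17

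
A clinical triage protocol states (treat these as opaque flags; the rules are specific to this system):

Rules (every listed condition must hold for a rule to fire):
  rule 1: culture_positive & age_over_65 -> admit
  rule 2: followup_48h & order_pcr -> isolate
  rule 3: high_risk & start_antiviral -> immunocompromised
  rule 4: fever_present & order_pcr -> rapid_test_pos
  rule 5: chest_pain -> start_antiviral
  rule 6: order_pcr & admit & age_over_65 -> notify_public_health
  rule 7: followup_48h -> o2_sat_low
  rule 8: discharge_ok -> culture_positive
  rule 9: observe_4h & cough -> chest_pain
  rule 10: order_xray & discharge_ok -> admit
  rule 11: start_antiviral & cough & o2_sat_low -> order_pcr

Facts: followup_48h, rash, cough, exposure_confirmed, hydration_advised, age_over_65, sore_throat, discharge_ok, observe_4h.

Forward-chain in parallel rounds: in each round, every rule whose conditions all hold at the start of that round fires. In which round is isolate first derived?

Round 1 — rule 7, rule 8, rule 9, derive o2_sat_low, culture_positive, chest_pain.
Round 2 — rule 1, rule 5, derive admit, start_antiviral.
Round 3 — rule 11, derive order_pcr.
Round 4 — rule 2, rule 6, derive isolate, notify_public_health.
isolate first appears in round 4.

4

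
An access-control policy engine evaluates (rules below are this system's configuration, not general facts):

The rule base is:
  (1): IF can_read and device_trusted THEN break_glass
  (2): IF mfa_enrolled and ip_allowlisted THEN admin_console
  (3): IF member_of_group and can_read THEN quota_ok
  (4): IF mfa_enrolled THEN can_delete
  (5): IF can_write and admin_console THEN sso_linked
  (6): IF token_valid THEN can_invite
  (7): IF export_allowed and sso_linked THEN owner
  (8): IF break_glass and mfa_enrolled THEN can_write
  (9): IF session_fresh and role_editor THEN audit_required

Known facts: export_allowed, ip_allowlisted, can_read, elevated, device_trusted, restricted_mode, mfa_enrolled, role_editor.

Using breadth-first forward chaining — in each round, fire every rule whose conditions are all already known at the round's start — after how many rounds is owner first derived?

[1] (1) [IF can_read and device_trusted THEN break_glass]; (2) [IF mfa_enrolled and ip_allowlisted THEN admin_console]; (4) [IF mfa_enrolled THEN can_delete]. ⇒ new: break_glass, admin_console, can_delete.
[2] (8) [IF break_glass and mfa_enrolled THEN can_write]. ⇒ new: can_write.
[3] (5) [IF can_write and admin_console THEN sso_linked]. ⇒ new: sso_linked.
[4] (7) [IF export_allowed and sso_linked THEN owner]. ⇒ new: owner.
owner first appears in round 4.

4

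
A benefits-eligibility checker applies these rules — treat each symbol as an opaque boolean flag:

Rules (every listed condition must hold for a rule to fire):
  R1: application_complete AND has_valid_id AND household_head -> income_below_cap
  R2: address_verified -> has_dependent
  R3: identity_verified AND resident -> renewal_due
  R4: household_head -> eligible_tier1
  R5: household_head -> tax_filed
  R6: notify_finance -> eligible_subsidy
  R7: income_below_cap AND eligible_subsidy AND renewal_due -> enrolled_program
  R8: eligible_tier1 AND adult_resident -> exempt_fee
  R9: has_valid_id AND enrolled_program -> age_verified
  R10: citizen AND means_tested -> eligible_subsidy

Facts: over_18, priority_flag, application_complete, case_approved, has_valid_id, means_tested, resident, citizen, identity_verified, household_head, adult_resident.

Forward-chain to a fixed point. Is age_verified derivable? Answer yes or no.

yes

Round 1 — R1, R3, R4, R5, R10, derive income_below_cap, renewal_due, eligible_tier1, tax_filed, eligible_subsidy.
Round 2 — R7, R8, derive enrolled_program, exempt_fee.
Round 3 — R9, derive age_verified.
age_verified appears in round 3, so it is derivable.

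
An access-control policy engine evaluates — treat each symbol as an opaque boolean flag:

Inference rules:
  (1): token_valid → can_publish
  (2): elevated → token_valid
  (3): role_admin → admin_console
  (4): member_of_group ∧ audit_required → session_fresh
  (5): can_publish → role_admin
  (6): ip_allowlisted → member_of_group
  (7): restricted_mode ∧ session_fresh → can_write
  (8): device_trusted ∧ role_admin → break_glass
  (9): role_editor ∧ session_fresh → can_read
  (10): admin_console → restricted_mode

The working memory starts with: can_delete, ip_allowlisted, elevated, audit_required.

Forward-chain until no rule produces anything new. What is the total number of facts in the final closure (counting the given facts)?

Round 1 fires (2), (6), giving token_valid, member_of_group.
Round 2 fires (1), (4), giving can_publish, session_fresh.
Round 3 fires (5), giving role_admin.
Round 4 fires (3), giving admin_console.
Round 5 fires (10), giving restricted_mode.
Round 6 fires (7), giving can_write.
Closure: {admin_console, audit_required, can_delete, can_publish, can_write, elevated, ip_allowlisted, member_of_group, restricted_mode, role_admin, session_fresh, token_valid} — 12 facts.

12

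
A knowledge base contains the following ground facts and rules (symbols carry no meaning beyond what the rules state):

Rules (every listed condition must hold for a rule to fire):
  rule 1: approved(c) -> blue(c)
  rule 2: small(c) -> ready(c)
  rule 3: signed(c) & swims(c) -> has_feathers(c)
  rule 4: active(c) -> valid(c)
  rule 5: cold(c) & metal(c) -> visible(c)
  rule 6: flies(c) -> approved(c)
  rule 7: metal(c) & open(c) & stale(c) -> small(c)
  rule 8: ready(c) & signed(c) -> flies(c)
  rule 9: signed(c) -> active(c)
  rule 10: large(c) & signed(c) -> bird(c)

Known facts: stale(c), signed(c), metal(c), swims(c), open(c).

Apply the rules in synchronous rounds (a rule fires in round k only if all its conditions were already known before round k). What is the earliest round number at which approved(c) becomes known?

[1] rule 3 [signed(c) & swims(c) -> has_feathers(c)]; rule 7 [metal(c) & open(c) & stale(c) -> small(c)]; rule 9 [signed(c) -> active(c)]. ⇒ new: has_feathers(c), small(c), active(c).
[2] rule 2 [small(c) -> ready(c)]; rule 4 [active(c) -> valid(c)]. ⇒ new: ready(c), valid(c).
[3] rule 8 [ready(c) & signed(c) -> flies(c)]. ⇒ new: flies(c).
[4] rule 6 [flies(c) -> approved(c)]. ⇒ new: approved(c).
approved(c) first appears in round 4.

4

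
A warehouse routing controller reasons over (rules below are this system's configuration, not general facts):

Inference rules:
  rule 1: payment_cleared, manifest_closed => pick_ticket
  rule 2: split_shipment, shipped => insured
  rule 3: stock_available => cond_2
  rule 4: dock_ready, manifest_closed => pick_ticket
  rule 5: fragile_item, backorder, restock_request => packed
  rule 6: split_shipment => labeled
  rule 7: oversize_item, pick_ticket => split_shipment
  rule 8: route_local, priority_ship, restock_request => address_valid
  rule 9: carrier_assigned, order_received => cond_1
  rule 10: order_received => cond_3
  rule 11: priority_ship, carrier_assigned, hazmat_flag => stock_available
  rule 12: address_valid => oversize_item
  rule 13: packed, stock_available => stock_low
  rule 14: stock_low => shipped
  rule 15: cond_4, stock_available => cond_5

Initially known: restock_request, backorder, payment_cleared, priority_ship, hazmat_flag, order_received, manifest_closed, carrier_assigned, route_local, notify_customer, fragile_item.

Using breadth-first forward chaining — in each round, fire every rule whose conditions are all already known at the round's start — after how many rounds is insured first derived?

4

Round 1: rule 1 [payment_cleared, manifest_closed => pick_ticket]; rule 5 [fragile_item, backorder, restock_request => packed]; rule 8 [route_local, priority_ship, restock_request => address_valid]; rule 9 [carrier_assigned, order_received => cond_1]; rule 10 [order_received => cond_3]; rule 11 [priority_ship, carrier_assigned, hazmat_flag => stock_available]. New: pick_ticket, packed, address_valid, cond_1, cond_3, stock_available.
Round 2: rule 3 [stock_available => cond_2]; rule 12 [address_valid => oversize_item]; rule 13 [packed, stock_available => stock_low]. New: cond_2, oversize_item, stock_low.
Round 3: rule 7 [oversize_item, pick_ticket => split_shipment]; rule 14 [stock_low => shipped]. New: split_shipment, shipped.
Round 4: rule 2 [split_shipment, shipped => insured]; rule 6 [split_shipment => labeled]. New: insured, labeled.
insured first appears in round 4.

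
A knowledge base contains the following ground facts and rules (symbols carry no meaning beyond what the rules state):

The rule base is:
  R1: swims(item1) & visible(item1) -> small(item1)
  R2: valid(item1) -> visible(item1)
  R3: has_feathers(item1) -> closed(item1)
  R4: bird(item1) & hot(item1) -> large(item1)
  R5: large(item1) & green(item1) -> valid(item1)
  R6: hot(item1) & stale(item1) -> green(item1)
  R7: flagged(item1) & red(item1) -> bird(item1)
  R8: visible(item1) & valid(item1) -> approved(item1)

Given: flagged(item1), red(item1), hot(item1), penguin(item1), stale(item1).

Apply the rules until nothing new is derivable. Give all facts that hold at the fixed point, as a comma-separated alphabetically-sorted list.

approved(item1), bird(item1), flagged(item1), green(item1), hot(item1), large(item1), penguin(item1), red(item1), stale(item1), valid(item1), visible(item1)

Round 1 — R6, R7, derive green(item1), bird(item1).
Round 2 — R4, derive large(item1).
Round 3 — R5, derive valid(item1).
Round 4 — R2, derive visible(item1).
Round 5 — R8, derive approved(item1).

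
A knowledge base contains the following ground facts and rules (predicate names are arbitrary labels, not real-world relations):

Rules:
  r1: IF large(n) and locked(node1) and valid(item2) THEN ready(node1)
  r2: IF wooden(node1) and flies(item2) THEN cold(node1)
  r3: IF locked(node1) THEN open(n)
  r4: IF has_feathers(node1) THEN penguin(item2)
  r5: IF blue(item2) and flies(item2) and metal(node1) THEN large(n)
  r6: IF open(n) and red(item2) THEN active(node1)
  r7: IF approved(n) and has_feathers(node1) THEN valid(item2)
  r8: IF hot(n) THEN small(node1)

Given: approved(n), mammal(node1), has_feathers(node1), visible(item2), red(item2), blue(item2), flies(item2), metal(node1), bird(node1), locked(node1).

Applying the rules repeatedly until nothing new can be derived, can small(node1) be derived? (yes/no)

no

Round 1 — r3, r4, r5, r7, derive open(n), penguin(item2), large(n), valid(item2).
Round 2 — r1, r6, derive ready(node1), active(node1).
Fixed point reached. small(node1) is concluded only by r8; r8 needs hot(n) (never derived).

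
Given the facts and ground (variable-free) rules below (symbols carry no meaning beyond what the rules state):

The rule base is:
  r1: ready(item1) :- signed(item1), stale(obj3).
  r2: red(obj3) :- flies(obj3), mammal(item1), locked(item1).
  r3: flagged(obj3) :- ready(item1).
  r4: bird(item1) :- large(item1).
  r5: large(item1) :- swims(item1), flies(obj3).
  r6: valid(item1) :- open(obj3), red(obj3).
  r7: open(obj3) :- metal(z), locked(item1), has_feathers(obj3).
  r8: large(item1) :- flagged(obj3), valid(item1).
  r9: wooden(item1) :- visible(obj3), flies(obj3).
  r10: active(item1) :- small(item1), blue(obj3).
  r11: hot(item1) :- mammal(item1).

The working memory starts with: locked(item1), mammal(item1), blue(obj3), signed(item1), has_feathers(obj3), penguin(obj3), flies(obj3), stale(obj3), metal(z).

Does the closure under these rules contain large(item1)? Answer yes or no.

Round 1: r1 [ready(item1) :- signed(item1), stale(obj3).]; r2 [red(obj3) :- flies(obj3), mammal(item1), locked(item1).]; r7 [open(obj3) :- metal(z), locked(item1), has_feathers(obj3).]; r11 [hot(item1) :- mammal(item1).]. New: ready(item1), red(obj3), open(obj3), hot(item1).
Round 2: r3 [flagged(obj3) :- ready(item1).]; r6 [valid(item1) :- open(obj3), red(obj3).]. New: flagged(obj3), valid(item1).
Round 3: r8 [large(item1) :- flagged(obj3), valid(item1).]. New: large(item1).
Round 4: r4 [bird(item1) :- large(item1).]. New: bird(item1).
large(item1) appears in round 3, so it is derivable.

yes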